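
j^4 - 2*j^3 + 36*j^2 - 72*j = j*(j - 2)*(j - 6*I)*(j + 6*I)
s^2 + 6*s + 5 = (s + 1)*(s + 5)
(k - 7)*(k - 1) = k^2 - 8*k + 7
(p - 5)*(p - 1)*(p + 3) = p^3 - 3*p^2 - 13*p + 15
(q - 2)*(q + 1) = q^2 - q - 2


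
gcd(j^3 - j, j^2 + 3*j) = j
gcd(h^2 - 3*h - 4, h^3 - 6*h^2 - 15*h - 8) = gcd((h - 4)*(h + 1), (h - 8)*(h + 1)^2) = h + 1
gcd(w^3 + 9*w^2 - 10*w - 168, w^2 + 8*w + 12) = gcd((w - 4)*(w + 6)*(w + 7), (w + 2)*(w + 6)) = w + 6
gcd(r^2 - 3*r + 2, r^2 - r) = r - 1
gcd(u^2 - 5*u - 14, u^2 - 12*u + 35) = u - 7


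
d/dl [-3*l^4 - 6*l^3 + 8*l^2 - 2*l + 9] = -12*l^3 - 18*l^2 + 16*l - 2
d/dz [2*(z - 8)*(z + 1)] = 4*z - 14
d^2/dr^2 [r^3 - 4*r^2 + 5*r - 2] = 6*r - 8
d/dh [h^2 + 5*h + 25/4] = 2*h + 5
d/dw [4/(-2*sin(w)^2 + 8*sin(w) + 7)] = 16*(sin(w) - 2)*cos(w)/(8*sin(w) + cos(2*w) + 6)^2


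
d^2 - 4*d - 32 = (d - 8)*(d + 4)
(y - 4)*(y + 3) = y^2 - y - 12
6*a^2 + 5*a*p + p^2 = (2*a + p)*(3*a + p)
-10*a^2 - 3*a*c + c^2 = (-5*a + c)*(2*a + c)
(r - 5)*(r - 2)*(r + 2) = r^3 - 5*r^2 - 4*r + 20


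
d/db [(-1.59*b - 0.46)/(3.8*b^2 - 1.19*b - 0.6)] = (6.042*b^2 + 3.496*b + 0.4066)/(14.44*b^4 - 9.044*b^3 - 3.1439*b^2 + 1.428*b + 0.36)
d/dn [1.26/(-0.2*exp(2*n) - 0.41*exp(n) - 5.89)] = (0.504*exp(n) + 0.5166)*exp(n)/(0.2*exp(2*n) + 0.41*exp(n) + 5.89)^2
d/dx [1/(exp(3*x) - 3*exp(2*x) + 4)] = 3*(2 - exp(x))*exp(2*x)/(exp(3*x) - 3*exp(2*x) + 4)^2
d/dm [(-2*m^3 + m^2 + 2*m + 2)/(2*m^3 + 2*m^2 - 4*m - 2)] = (-3*m^4 + 4*m^3 - 4*m^2 - 6*m + 2)/(2*(m^6 + 2*m^5 - 3*m^4 - 6*m^3 + 2*m^2 + 4*m + 1))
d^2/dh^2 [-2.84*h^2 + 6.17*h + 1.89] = -5.68000000000000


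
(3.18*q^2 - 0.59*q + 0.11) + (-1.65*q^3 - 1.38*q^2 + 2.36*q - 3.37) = -1.65*q^3 + 1.8*q^2 + 1.77*q - 3.26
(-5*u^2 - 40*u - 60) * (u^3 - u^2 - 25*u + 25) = -5*u^5 - 35*u^4 + 105*u^3 + 935*u^2 + 500*u - 1500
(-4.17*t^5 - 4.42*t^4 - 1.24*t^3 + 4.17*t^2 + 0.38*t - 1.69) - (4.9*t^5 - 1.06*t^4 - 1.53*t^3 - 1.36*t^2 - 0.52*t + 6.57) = -9.07*t^5 - 3.36*t^4 + 0.29*t^3 + 5.53*t^2 + 0.9*t - 8.26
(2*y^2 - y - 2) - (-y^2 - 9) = 3*y^2 - y + 7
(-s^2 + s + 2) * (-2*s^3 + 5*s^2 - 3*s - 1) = 2*s^5 - 7*s^4 + 4*s^3 + 8*s^2 - 7*s - 2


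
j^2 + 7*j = j*(j + 7)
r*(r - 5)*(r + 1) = r^3 - 4*r^2 - 5*r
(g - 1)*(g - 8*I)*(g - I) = g^3 - g^2 - 9*I*g^2 - 8*g + 9*I*g + 8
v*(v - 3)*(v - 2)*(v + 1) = v^4 - 4*v^3 + v^2 + 6*v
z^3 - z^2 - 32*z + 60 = (z - 5)*(z - 2)*(z + 6)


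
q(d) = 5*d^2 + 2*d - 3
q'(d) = 10*d + 2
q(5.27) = 146.40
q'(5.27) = 54.70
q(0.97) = 3.64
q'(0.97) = 11.70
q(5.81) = 177.40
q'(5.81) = 60.10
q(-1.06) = 0.50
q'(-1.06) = -8.60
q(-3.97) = 67.86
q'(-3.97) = -37.70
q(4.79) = 121.30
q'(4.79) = 49.90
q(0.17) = -2.52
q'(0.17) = 3.70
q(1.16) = 6.05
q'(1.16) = 13.60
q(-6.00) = 165.00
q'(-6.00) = -58.00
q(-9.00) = 384.00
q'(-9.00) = -88.00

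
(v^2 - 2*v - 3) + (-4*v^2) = -3*v^2 - 2*v - 3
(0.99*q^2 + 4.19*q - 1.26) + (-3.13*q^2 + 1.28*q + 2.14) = -2.14*q^2 + 5.47*q + 0.88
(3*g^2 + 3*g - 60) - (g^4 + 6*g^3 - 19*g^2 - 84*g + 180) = -g^4 - 6*g^3 + 22*g^2 + 87*g - 240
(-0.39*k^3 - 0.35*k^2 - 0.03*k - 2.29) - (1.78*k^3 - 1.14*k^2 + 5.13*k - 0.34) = -2.17*k^3 + 0.79*k^2 - 5.16*k - 1.95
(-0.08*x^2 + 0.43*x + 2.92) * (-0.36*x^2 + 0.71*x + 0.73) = 0.0288*x^4 - 0.2116*x^3 - 0.8043*x^2 + 2.3871*x + 2.1316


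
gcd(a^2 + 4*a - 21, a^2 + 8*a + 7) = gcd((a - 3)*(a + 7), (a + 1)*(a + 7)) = a + 7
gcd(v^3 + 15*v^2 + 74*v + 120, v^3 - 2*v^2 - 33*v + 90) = v + 6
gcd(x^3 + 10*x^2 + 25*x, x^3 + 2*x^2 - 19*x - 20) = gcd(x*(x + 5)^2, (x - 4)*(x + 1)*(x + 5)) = x + 5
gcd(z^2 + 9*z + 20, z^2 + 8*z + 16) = z + 4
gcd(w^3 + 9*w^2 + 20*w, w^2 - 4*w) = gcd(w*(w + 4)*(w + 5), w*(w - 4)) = w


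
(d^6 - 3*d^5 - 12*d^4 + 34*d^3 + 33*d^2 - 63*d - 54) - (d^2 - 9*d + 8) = d^6 - 3*d^5 - 12*d^4 + 34*d^3 + 32*d^2 - 54*d - 62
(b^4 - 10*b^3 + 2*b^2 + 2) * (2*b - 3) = 2*b^5 - 23*b^4 + 34*b^3 - 6*b^2 + 4*b - 6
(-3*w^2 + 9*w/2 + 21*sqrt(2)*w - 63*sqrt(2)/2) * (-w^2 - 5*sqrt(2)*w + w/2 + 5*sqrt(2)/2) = 3*w^4 - 6*sqrt(2)*w^3 - 6*w^3 - 831*w^2/4 + 12*sqrt(2)*w^2 - 9*sqrt(2)*w/2 + 420*w - 315/2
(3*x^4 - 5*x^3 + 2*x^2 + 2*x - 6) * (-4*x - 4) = -12*x^5 + 8*x^4 + 12*x^3 - 16*x^2 + 16*x + 24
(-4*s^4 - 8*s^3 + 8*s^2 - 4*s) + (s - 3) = -4*s^4 - 8*s^3 + 8*s^2 - 3*s - 3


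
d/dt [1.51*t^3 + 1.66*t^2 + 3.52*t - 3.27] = 4.53*t^2 + 3.32*t + 3.52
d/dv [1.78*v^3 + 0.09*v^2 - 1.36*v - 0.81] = 5.34*v^2 + 0.18*v - 1.36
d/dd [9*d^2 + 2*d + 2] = 18*d + 2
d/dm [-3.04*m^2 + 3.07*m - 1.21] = 3.07 - 6.08*m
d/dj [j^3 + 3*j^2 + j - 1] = 3*j^2 + 6*j + 1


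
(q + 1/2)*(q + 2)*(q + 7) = q^3 + 19*q^2/2 + 37*q/2 + 7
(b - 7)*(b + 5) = b^2 - 2*b - 35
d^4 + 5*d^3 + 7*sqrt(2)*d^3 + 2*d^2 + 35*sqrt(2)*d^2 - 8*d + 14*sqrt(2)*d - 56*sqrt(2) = (d - 1)*(d + 2)*(d + 4)*(d + 7*sqrt(2))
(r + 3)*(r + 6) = r^2 + 9*r + 18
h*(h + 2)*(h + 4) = h^3 + 6*h^2 + 8*h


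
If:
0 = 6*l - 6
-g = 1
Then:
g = -1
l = 1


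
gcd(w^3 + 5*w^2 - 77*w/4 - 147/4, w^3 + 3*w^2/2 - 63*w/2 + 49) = w^2 + 7*w/2 - 49/2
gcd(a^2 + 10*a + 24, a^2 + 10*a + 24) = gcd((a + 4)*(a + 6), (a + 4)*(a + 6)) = a^2 + 10*a + 24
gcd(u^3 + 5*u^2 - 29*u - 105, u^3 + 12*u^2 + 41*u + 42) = u^2 + 10*u + 21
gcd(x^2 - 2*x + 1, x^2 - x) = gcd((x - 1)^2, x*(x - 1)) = x - 1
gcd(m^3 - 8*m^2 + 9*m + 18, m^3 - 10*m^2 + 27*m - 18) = m^2 - 9*m + 18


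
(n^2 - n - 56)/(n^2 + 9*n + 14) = (n - 8)/(n + 2)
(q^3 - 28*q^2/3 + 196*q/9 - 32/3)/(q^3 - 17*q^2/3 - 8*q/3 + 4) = (q - 8/3)/(q + 1)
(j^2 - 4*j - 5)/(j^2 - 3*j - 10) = (j + 1)/(j + 2)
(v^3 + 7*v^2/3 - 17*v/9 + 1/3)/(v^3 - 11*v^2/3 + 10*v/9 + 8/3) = (9*v^3 + 21*v^2 - 17*v + 3)/(9*v^3 - 33*v^2 + 10*v + 24)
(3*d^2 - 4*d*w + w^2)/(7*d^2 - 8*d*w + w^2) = (-3*d + w)/(-7*d + w)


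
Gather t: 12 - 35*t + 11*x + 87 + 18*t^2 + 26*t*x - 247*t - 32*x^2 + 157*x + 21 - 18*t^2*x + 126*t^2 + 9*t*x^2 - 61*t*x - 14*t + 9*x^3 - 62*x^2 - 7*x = t^2*(144 - 18*x) + t*(9*x^2 - 35*x - 296) + 9*x^3 - 94*x^2 + 161*x + 120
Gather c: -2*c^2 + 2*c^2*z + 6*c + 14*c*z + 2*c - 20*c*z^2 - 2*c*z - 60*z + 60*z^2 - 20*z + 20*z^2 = c^2*(2*z - 2) + c*(-20*z^2 + 12*z + 8) + 80*z^2 - 80*z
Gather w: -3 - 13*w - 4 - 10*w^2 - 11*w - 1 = -10*w^2 - 24*w - 8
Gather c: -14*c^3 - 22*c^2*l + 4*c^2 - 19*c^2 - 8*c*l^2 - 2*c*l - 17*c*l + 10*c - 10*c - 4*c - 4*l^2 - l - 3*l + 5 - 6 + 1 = -14*c^3 + c^2*(-22*l - 15) + c*(-8*l^2 - 19*l - 4) - 4*l^2 - 4*l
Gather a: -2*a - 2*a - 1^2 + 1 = -4*a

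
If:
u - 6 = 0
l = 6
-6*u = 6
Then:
No Solution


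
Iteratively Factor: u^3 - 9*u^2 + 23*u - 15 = (u - 1)*(u^2 - 8*u + 15) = (u - 3)*(u - 1)*(u - 5)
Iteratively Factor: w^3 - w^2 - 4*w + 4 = (w - 1)*(w^2 - 4) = (w - 2)*(w - 1)*(w + 2)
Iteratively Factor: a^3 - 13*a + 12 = (a - 1)*(a^2 + a - 12) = (a - 1)*(a + 4)*(a - 3)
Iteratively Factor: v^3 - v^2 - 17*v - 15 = (v + 1)*(v^2 - 2*v - 15) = (v + 1)*(v + 3)*(v - 5)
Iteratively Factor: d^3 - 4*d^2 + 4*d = (d - 2)*(d^2 - 2*d) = (d - 2)^2*(d)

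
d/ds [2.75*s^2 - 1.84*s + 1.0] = 5.5*s - 1.84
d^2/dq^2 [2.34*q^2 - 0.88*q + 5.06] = 4.68000000000000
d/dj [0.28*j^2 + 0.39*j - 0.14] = 0.56*j + 0.39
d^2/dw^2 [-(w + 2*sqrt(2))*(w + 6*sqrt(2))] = -2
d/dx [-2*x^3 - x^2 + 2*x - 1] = -6*x^2 - 2*x + 2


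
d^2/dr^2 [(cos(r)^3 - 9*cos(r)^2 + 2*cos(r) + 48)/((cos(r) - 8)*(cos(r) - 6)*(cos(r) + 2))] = 3*(sin(r)^2 - 6*cos(r) + 1)/(cos(r) - 6)^3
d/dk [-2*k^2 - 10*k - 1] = -4*k - 10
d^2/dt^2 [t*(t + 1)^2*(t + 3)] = 12*t^2 + 30*t + 14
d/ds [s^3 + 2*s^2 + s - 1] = 3*s^2 + 4*s + 1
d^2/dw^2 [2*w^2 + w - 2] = 4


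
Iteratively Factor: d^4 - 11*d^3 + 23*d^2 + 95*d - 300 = (d + 3)*(d^3 - 14*d^2 + 65*d - 100) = (d - 5)*(d + 3)*(d^2 - 9*d + 20) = (d - 5)^2*(d + 3)*(d - 4)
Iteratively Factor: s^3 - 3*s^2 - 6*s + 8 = (s + 2)*(s^2 - 5*s + 4) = (s - 1)*(s + 2)*(s - 4)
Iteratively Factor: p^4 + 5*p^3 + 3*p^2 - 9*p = (p + 3)*(p^3 + 2*p^2 - 3*p) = (p + 3)^2*(p^2 - p) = p*(p + 3)^2*(p - 1)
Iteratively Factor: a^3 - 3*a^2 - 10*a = (a - 5)*(a^2 + 2*a) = a*(a - 5)*(a + 2)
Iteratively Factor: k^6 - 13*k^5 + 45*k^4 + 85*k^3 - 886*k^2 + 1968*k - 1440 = (k - 3)*(k^5 - 10*k^4 + 15*k^3 + 130*k^2 - 496*k + 480) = (k - 3)*(k - 2)*(k^4 - 8*k^3 - k^2 + 128*k - 240) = (k - 3)*(k - 2)*(k + 4)*(k^3 - 12*k^2 + 47*k - 60) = (k - 4)*(k - 3)*(k - 2)*(k + 4)*(k^2 - 8*k + 15) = (k - 5)*(k - 4)*(k - 3)*(k - 2)*(k + 4)*(k - 3)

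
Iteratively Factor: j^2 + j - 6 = (j - 2)*(j + 3)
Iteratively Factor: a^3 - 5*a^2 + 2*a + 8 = (a - 4)*(a^2 - a - 2) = (a - 4)*(a - 2)*(a + 1)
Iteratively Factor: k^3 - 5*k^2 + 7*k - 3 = (k - 1)*(k^2 - 4*k + 3) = (k - 3)*(k - 1)*(k - 1)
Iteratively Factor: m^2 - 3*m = (m)*(m - 3)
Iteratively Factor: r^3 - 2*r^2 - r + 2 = (r - 1)*(r^2 - r - 2) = (r - 1)*(r + 1)*(r - 2)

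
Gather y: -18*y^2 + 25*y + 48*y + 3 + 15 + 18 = -18*y^2 + 73*y + 36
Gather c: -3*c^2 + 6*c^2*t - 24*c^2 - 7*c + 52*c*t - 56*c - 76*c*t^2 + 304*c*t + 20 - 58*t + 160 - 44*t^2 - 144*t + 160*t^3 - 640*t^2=c^2*(6*t - 27) + c*(-76*t^2 + 356*t - 63) + 160*t^3 - 684*t^2 - 202*t + 180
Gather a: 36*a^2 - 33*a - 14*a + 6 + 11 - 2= 36*a^2 - 47*a + 15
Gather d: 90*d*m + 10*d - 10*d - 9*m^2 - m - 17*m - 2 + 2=90*d*m - 9*m^2 - 18*m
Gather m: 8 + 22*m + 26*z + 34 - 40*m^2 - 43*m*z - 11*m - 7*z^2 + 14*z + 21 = -40*m^2 + m*(11 - 43*z) - 7*z^2 + 40*z + 63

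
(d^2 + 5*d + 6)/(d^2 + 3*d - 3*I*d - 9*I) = (d + 2)/(d - 3*I)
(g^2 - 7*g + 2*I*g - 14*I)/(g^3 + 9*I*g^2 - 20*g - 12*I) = (g - 7)/(g^2 + 7*I*g - 6)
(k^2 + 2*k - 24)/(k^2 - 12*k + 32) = (k + 6)/(k - 8)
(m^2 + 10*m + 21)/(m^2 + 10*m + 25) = (m^2 + 10*m + 21)/(m^2 + 10*m + 25)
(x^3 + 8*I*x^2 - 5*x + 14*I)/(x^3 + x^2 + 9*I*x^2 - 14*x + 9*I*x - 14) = (x - I)/(x + 1)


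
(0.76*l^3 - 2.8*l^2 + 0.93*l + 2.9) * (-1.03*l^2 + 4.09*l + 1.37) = -0.7828*l^5 + 5.9924*l^4 - 11.3687*l^3 - 3.0193*l^2 + 13.1351*l + 3.973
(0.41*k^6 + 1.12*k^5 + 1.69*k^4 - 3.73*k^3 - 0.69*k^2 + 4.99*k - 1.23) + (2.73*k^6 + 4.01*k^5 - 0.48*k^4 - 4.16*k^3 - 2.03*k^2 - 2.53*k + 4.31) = 3.14*k^6 + 5.13*k^5 + 1.21*k^4 - 7.89*k^3 - 2.72*k^2 + 2.46*k + 3.08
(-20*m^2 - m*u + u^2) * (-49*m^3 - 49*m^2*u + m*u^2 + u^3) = 980*m^5 + 1029*m^4*u - 20*m^3*u^2 - 70*m^2*u^3 + u^5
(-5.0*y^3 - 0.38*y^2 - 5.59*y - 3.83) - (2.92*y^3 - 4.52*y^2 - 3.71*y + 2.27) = -7.92*y^3 + 4.14*y^2 - 1.88*y - 6.1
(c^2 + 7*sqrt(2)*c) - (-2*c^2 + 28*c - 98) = 3*c^2 - 28*c + 7*sqrt(2)*c + 98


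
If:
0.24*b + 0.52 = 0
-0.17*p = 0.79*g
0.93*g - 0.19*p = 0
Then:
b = -2.17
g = 0.00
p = 0.00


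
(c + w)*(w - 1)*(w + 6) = c*w^2 + 5*c*w - 6*c + w^3 + 5*w^2 - 6*w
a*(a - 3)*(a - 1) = a^3 - 4*a^2 + 3*a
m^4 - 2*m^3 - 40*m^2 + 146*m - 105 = (m - 5)*(m - 3)*(m - 1)*(m + 7)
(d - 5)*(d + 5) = d^2 - 25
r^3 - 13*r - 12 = (r - 4)*(r + 1)*(r + 3)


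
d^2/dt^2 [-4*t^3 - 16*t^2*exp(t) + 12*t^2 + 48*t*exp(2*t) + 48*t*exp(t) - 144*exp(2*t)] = -16*t^2*exp(t) + 192*t*exp(2*t) - 16*t*exp(t) - 24*t - 384*exp(2*t) + 64*exp(t) + 24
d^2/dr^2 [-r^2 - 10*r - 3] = -2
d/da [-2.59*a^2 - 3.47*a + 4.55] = -5.18*a - 3.47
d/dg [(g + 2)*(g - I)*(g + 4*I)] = 3*g^2 + g*(4 + 6*I) + 4 + 6*I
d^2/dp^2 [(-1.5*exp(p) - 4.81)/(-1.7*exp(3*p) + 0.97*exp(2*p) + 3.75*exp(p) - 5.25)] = (17.34*exp(6*p) + 117.6876*exp(5*p) - 47.58724*exp(4*p) - 222.718334*exp(3*p) - 288.041625*exp(2*p) + 195.151575*exp(p) + 136.040625)*exp(p)/(4.913*exp(9*p) - 8.4099*exp(8*p) - 27.71391*exp(7*p) + 81.707327*exp(6*p) + 9.19012500000001*exp(5*p) - 226.9152*exp(4*p) + 202.415625*exp(3*p) + 141.2775*exp(2*p) - 310.078125*exp(p) + 144.703125)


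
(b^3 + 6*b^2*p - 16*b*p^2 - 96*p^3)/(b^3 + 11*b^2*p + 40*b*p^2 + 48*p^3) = (b^2 + 2*b*p - 24*p^2)/(b^2 + 7*b*p + 12*p^2)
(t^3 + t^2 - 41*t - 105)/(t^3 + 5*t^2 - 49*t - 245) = (t + 3)/(t + 7)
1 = 1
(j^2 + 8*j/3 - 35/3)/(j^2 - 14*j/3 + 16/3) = (3*j^2 + 8*j - 35)/(3*j^2 - 14*j + 16)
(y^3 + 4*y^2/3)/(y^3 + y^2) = (y + 4/3)/(y + 1)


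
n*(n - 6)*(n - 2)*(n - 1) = n^4 - 9*n^3 + 20*n^2 - 12*n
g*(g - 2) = g^2 - 2*g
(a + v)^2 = a^2 + 2*a*v + v^2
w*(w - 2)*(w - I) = w^3 - 2*w^2 - I*w^2 + 2*I*w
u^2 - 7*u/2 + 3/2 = (u - 3)*(u - 1/2)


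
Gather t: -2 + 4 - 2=0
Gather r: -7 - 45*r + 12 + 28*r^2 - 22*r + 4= 28*r^2 - 67*r + 9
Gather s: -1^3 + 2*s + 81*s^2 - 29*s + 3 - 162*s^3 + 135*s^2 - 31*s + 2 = -162*s^3 + 216*s^2 - 58*s + 4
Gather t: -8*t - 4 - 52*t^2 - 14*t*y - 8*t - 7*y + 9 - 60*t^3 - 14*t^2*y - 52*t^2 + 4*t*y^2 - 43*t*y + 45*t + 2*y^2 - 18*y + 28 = -60*t^3 + t^2*(-14*y - 104) + t*(4*y^2 - 57*y + 29) + 2*y^2 - 25*y + 33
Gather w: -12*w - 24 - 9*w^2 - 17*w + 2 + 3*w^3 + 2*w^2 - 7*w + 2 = 3*w^3 - 7*w^2 - 36*w - 20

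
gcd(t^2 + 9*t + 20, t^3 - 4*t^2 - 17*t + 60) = t + 4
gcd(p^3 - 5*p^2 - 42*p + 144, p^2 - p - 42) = p + 6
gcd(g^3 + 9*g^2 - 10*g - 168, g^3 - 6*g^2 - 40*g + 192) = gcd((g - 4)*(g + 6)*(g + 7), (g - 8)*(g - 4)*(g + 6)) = g^2 + 2*g - 24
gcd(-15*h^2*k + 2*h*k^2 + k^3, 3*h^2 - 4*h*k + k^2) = 3*h - k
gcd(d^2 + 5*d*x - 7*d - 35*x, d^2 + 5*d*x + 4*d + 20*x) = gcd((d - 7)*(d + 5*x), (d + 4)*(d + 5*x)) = d + 5*x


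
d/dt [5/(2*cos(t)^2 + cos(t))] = 5*(sin(t)/cos(t)^2 + 4*tan(t))/(2*cos(t) + 1)^2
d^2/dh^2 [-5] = 0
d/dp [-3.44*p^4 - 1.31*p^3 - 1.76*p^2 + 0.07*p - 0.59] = -13.76*p^3 - 3.93*p^2 - 3.52*p + 0.07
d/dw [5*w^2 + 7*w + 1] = 10*w + 7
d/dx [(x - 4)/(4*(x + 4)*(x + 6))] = (-x^2 + 8*x + 64)/(4*(x^4 + 20*x^3 + 148*x^2 + 480*x + 576))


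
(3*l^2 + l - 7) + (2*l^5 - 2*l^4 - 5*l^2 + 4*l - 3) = 2*l^5 - 2*l^4 - 2*l^2 + 5*l - 10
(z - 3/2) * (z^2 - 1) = z^3 - 3*z^2/2 - z + 3/2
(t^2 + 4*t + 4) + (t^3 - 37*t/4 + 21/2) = t^3 + t^2 - 21*t/4 + 29/2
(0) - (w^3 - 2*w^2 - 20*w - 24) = -w^3 + 2*w^2 + 20*w + 24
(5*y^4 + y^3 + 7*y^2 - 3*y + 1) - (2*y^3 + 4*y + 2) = 5*y^4 - y^3 + 7*y^2 - 7*y - 1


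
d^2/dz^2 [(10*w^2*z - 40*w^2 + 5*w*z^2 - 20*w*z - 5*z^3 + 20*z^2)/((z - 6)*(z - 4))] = 20*(w^2 + 3*w - 18)/(z^3 - 18*z^2 + 108*z - 216)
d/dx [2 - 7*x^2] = -14*x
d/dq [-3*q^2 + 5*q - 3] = 5 - 6*q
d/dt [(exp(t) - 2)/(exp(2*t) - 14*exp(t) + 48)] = (-2*(exp(t) - 7)*(exp(t) - 2) + exp(2*t) - 14*exp(t) + 48)*exp(t)/(exp(2*t) - 14*exp(t) + 48)^2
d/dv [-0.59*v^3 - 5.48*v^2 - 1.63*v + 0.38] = -1.77*v^2 - 10.96*v - 1.63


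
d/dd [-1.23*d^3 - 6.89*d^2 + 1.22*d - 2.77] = -3.69*d^2 - 13.78*d + 1.22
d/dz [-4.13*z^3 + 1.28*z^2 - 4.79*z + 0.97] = -12.39*z^2 + 2.56*z - 4.79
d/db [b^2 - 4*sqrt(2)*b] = 2*b - 4*sqrt(2)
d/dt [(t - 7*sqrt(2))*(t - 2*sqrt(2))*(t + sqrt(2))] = 3*t^2 - 16*sqrt(2)*t + 10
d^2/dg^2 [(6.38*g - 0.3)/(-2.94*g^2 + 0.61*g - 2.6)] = (-(5.88*g - 0.61)*(6.38*g - 0.3)*(11.76*g - 1.22) + (112.5432*g - 9.5476)*(2.94*g^2 - 0.61*g + 2.6))/(2.94*g^2 - 0.61*g + 2.6)^3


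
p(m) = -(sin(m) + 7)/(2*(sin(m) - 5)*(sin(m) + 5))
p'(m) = -cos(m)/(2*(sin(m) - 5)*(sin(m) + 5)) + (sin(m) + 7)*cos(m)/(2*(sin(m) - 5)*(sin(m) + 5)^2) + (sin(m) + 7)*cos(m)/(2*(sin(m) - 5)^2*(sin(m) + 5))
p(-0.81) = 0.13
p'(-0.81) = 0.01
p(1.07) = 0.16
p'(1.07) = 0.02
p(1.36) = 0.17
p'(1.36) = 0.01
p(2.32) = 0.16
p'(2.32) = -0.02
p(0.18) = 0.14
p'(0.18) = 0.02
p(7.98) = 0.17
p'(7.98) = -0.00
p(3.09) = 0.14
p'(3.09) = -0.02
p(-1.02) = 0.13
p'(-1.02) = 0.01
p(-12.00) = 0.15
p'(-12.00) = 0.02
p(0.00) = 0.14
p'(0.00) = 0.02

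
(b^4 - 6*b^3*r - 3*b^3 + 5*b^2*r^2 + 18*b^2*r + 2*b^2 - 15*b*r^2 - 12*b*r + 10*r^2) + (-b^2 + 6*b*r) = b^4 - 6*b^3*r - 3*b^3 + 5*b^2*r^2 + 18*b^2*r + b^2 - 15*b*r^2 - 6*b*r + 10*r^2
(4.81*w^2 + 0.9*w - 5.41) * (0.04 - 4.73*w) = -22.7513*w^3 - 4.0646*w^2 + 25.6253*w - 0.2164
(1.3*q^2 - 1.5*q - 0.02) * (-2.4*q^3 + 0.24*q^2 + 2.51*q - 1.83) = -3.12*q^5 + 3.912*q^4 + 2.951*q^3 - 6.1488*q^2 + 2.6948*q + 0.0366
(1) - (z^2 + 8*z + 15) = -z^2 - 8*z - 14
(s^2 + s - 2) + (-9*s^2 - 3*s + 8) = -8*s^2 - 2*s + 6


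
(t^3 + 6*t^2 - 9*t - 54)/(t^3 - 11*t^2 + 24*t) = (t^2 + 9*t + 18)/(t*(t - 8))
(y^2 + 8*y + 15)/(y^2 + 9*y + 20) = (y + 3)/(y + 4)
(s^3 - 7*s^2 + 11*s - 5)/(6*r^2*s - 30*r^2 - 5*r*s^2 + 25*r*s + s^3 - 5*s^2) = (s^2 - 2*s + 1)/(6*r^2 - 5*r*s + s^2)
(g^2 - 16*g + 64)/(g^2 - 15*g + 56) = (g - 8)/(g - 7)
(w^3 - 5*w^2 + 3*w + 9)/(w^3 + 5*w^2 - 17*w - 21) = (w - 3)/(w + 7)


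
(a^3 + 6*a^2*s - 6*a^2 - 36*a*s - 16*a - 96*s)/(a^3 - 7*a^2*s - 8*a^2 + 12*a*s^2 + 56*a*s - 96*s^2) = (a^2 + 6*a*s + 2*a + 12*s)/(a^2 - 7*a*s + 12*s^2)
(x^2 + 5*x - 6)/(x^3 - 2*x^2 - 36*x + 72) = (x - 1)/(x^2 - 8*x + 12)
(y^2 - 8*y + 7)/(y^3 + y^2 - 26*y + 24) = (y - 7)/(y^2 + 2*y - 24)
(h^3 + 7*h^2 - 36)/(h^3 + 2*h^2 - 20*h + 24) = (h + 3)/(h - 2)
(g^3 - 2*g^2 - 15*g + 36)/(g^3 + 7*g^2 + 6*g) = (g^3 - 2*g^2 - 15*g + 36)/(g*(g^2 + 7*g + 6))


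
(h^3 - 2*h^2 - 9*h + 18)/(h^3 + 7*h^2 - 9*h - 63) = (h - 2)/(h + 7)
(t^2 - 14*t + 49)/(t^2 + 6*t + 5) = (t^2 - 14*t + 49)/(t^2 + 6*t + 5)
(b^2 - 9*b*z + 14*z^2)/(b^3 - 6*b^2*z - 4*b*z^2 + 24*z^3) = (-b + 7*z)/(-b^2 + 4*b*z + 12*z^2)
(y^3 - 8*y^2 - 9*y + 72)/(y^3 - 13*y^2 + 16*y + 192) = (y - 3)/(y - 8)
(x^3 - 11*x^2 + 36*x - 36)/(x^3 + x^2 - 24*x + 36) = (x - 6)/(x + 6)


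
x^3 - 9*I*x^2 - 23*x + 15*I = (x - 5*I)*(x - 3*I)*(x - I)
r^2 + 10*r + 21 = (r + 3)*(r + 7)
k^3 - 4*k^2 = k^2*(k - 4)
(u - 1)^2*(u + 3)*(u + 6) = u^4 + 7*u^3 + u^2 - 27*u + 18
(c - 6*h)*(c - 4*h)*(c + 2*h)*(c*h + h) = c^4*h - 8*c^3*h^2 + c^3*h + 4*c^2*h^3 - 8*c^2*h^2 + 48*c*h^4 + 4*c*h^3 + 48*h^4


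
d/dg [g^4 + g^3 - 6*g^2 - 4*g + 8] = 4*g^3 + 3*g^2 - 12*g - 4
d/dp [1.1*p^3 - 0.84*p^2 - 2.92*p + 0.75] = 3.3*p^2 - 1.68*p - 2.92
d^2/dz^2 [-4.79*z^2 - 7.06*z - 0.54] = -9.58000000000000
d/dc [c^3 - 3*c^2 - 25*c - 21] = 3*c^2 - 6*c - 25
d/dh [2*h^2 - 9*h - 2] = 4*h - 9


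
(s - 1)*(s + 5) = s^2 + 4*s - 5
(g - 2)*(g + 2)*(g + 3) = g^3 + 3*g^2 - 4*g - 12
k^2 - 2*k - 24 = (k - 6)*(k + 4)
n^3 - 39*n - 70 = (n - 7)*(n + 2)*(n + 5)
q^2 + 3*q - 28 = (q - 4)*(q + 7)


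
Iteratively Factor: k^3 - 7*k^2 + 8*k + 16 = (k - 4)*(k^2 - 3*k - 4) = (k - 4)*(k + 1)*(k - 4)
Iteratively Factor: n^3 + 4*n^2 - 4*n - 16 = (n - 2)*(n^2 + 6*n + 8) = (n - 2)*(n + 2)*(n + 4)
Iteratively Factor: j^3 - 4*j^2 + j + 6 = (j - 2)*(j^2 - 2*j - 3) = (j - 2)*(j + 1)*(j - 3)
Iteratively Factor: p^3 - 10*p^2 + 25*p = (p - 5)*(p^2 - 5*p) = p*(p - 5)*(p - 5)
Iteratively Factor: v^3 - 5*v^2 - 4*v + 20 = (v + 2)*(v^2 - 7*v + 10) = (v - 5)*(v + 2)*(v - 2)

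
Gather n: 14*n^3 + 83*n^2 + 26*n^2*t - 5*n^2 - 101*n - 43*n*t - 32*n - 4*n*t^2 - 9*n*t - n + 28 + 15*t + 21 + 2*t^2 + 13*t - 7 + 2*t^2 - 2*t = 14*n^3 + n^2*(26*t + 78) + n*(-4*t^2 - 52*t - 134) + 4*t^2 + 26*t + 42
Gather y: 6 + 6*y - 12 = 6*y - 6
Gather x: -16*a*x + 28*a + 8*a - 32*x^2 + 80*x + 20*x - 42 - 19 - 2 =36*a - 32*x^2 + x*(100 - 16*a) - 63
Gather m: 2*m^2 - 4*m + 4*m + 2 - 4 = 2*m^2 - 2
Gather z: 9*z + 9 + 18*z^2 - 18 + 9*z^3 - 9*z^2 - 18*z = 9*z^3 + 9*z^2 - 9*z - 9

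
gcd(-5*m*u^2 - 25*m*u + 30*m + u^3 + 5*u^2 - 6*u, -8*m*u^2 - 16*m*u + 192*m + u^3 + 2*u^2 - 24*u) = u + 6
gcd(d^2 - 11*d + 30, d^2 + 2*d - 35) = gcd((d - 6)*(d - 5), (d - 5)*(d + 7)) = d - 5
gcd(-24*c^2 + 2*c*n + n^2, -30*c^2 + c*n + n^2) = 6*c + n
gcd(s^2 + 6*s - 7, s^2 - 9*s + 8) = s - 1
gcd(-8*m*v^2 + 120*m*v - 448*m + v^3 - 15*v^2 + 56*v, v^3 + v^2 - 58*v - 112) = v - 8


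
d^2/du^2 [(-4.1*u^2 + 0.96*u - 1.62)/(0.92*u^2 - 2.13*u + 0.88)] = (-3.5527136788005e-15*u^4 - 14.443632*u^3 + 11.689152*u^2 + 14.384016*u - 14.827684)/(0.778688*u^6 - 5.408496*u^5 + 14.75634*u^4 - 20.010285*u^3 + 14.11476*u^2 - 4.948416*u + 0.681472)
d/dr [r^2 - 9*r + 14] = 2*r - 9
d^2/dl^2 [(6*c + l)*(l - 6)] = 2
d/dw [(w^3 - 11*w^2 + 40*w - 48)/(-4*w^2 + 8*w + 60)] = (-w^4 + 4*w^3 + 63*w^2 - 426*w + 696)/(4*(w^4 - 4*w^3 - 26*w^2 + 60*w + 225))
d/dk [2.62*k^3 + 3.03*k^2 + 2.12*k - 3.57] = 7.86*k^2 + 6.06*k + 2.12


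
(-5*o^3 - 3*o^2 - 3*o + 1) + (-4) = -5*o^3 - 3*o^2 - 3*o - 3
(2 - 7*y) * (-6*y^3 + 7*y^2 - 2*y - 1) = 42*y^4 - 61*y^3 + 28*y^2 + 3*y - 2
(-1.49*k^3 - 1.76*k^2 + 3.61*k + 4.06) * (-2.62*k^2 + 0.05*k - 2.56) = 3.9038*k^5 + 4.5367*k^4 - 5.7318*k^3 - 5.9511*k^2 - 9.0386*k - 10.3936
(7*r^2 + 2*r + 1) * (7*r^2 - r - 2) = 49*r^4 + 7*r^3 - 9*r^2 - 5*r - 2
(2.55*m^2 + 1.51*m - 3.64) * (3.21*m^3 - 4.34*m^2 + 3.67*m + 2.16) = 8.1855*m^5 - 6.2199*m^4 - 8.8793*m^3 + 26.8473*m^2 - 10.0972*m - 7.8624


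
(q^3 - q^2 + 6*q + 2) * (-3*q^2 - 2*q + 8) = -3*q^5 + q^4 - 8*q^3 - 26*q^2 + 44*q + 16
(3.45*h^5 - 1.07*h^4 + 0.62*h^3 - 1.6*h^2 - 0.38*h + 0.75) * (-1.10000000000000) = -3.795*h^5 + 1.177*h^4 - 0.682*h^3 + 1.76*h^2 + 0.418*h - 0.825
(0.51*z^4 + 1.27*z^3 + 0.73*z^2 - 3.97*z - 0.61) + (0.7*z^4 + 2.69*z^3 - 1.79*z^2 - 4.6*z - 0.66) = 1.21*z^4 + 3.96*z^3 - 1.06*z^2 - 8.57*z - 1.27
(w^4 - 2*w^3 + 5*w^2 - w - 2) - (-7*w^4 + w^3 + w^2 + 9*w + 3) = 8*w^4 - 3*w^3 + 4*w^2 - 10*w - 5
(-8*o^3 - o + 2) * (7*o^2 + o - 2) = -56*o^5 - 8*o^4 + 9*o^3 + 13*o^2 + 4*o - 4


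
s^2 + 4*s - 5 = (s - 1)*(s + 5)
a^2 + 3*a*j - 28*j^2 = (a - 4*j)*(a + 7*j)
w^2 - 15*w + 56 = (w - 8)*(w - 7)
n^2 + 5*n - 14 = (n - 2)*(n + 7)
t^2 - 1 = (t - 1)*(t + 1)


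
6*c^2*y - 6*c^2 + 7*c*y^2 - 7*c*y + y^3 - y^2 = (c + y)*(6*c + y)*(y - 1)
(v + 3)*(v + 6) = v^2 + 9*v + 18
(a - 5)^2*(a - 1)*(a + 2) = a^4 - 9*a^3 + 13*a^2 + 45*a - 50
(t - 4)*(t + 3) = t^2 - t - 12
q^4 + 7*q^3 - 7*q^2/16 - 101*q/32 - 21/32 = (q - 3/4)*(q + 1/4)*(q + 1/2)*(q + 7)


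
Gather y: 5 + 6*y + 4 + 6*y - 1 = 12*y + 8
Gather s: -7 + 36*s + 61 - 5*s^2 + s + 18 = -5*s^2 + 37*s + 72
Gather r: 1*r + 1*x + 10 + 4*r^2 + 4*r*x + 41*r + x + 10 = 4*r^2 + r*(4*x + 42) + 2*x + 20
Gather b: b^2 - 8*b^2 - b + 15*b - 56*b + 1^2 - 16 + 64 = -7*b^2 - 42*b + 49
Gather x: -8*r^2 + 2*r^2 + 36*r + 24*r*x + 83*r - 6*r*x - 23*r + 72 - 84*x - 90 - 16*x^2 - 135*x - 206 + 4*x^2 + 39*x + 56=-6*r^2 + 96*r - 12*x^2 + x*(18*r - 180) - 168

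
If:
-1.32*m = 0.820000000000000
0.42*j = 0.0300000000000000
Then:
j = 0.07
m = -0.62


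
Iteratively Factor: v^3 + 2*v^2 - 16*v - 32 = (v - 4)*(v^2 + 6*v + 8) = (v - 4)*(v + 4)*(v + 2)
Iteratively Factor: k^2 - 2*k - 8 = (k + 2)*(k - 4)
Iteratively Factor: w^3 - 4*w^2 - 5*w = (w)*(w^2 - 4*w - 5) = w*(w - 5)*(w + 1)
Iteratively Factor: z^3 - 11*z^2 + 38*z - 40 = (z - 5)*(z^2 - 6*z + 8) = (z - 5)*(z - 2)*(z - 4)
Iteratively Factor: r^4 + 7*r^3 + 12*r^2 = (r + 4)*(r^3 + 3*r^2) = (r + 3)*(r + 4)*(r^2) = r*(r + 3)*(r + 4)*(r)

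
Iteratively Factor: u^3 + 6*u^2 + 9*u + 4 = (u + 1)*(u^2 + 5*u + 4) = (u + 1)^2*(u + 4)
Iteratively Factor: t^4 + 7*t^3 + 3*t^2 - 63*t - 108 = (t + 3)*(t^3 + 4*t^2 - 9*t - 36) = (t - 3)*(t + 3)*(t^2 + 7*t + 12) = (t - 3)*(t + 3)*(t + 4)*(t + 3)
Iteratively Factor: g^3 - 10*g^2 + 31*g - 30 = (g - 3)*(g^2 - 7*g + 10) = (g - 5)*(g - 3)*(g - 2)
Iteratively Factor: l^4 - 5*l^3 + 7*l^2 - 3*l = (l)*(l^3 - 5*l^2 + 7*l - 3) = l*(l - 3)*(l^2 - 2*l + 1) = l*(l - 3)*(l - 1)*(l - 1)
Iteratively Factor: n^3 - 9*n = (n)*(n^2 - 9) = n*(n + 3)*(n - 3)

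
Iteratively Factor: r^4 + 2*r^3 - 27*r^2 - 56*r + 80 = (r - 5)*(r^3 + 7*r^2 + 8*r - 16) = (r - 5)*(r - 1)*(r^2 + 8*r + 16) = (r - 5)*(r - 1)*(r + 4)*(r + 4)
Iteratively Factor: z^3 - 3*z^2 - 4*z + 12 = (z - 3)*(z^2 - 4) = (z - 3)*(z - 2)*(z + 2)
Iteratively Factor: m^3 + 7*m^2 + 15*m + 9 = (m + 3)*(m^2 + 4*m + 3) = (m + 1)*(m + 3)*(m + 3)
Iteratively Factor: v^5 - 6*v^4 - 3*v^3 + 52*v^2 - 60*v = (v - 2)*(v^4 - 4*v^3 - 11*v^2 + 30*v) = (v - 2)*(v + 3)*(v^3 - 7*v^2 + 10*v) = v*(v - 2)*(v + 3)*(v^2 - 7*v + 10) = v*(v - 5)*(v - 2)*(v + 3)*(v - 2)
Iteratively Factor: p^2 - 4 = (p + 2)*(p - 2)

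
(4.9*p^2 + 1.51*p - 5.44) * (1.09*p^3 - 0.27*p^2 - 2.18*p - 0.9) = 5.341*p^5 + 0.3229*p^4 - 17.0193*p^3 - 6.233*p^2 + 10.5002*p + 4.896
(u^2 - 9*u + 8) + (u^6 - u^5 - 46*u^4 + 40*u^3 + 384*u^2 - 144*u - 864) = u^6 - u^5 - 46*u^4 + 40*u^3 + 385*u^2 - 153*u - 856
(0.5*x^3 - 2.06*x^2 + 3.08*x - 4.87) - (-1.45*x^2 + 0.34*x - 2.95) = 0.5*x^3 - 0.61*x^2 + 2.74*x - 1.92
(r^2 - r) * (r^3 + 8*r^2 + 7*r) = r^5 + 7*r^4 - r^3 - 7*r^2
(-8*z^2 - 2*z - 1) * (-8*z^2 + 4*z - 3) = 64*z^4 - 16*z^3 + 24*z^2 + 2*z + 3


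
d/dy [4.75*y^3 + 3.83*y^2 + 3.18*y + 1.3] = 14.25*y^2 + 7.66*y + 3.18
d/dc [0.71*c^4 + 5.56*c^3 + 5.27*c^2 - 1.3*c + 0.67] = 2.84*c^3 + 16.68*c^2 + 10.54*c - 1.3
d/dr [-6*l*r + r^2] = -6*l + 2*r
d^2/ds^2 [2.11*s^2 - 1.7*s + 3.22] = 4.22000000000000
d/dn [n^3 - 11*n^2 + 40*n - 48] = 3*n^2 - 22*n + 40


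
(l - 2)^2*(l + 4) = l^3 - 12*l + 16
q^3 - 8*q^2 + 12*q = q*(q - 6)*(q - 2)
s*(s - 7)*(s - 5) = s^3 - 12*s^2 + 35*s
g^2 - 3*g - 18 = (g - 6)*(g + 3)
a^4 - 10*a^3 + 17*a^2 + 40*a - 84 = (a - 7)*(a - 3)*(a - 2)*(a + 2)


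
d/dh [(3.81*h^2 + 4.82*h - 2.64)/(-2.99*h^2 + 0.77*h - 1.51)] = (17.3455*h^2 - 27.2934*h - 5.2454)/(8.9401*h^4 - 4.6046*h^3 + 9.6227*h^2 - 2.3254*h + 2.2801)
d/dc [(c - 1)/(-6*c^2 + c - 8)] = (-6*c^2 + c + (c - 1)*(12*c - 1) - 8)/(6*c^2 - c + 8)^2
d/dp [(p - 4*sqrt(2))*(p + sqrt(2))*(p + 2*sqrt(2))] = 3*p^2 - 2*sqrt(2)*p - 20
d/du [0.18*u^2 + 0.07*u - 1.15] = 0.36*u + 0.07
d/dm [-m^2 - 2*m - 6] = -2*m - 2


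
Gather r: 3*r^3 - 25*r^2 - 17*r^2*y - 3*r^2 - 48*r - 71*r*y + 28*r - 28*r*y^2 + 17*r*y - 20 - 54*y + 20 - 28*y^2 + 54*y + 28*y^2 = 3*r^3 + r^2*(-17*y - 28) + r*(-28*y^2 - 54*y - 20)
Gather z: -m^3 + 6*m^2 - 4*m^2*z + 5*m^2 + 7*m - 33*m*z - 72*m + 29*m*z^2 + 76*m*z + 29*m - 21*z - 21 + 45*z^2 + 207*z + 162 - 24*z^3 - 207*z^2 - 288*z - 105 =-m^3 + 11*m^2 - 36*m - 24*z^3 + z^2*(29*m - 162) + z*(-4*m^2 + 43*m - 102) + 36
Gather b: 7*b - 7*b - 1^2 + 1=0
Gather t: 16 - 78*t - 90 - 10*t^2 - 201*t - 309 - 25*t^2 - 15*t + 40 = -35*t^2 - 294*t - 343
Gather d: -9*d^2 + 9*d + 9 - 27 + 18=-9*d^2 + 9*d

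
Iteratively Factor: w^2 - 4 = (w - 2)*(w + 2)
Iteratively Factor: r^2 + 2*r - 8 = (r + 4)*(r - 2)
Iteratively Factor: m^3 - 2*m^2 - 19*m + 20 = (m + 4)*(m^2 - 6*m + 5) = (m - 5)*(m + 4)*(m - 1)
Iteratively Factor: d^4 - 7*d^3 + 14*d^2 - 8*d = (d - 2)*(d^3 - 5*d^2 + 4*d) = d*(d - 2)*(d^2 - 5*d + 4) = d*(d - 2)*(d - 1)*(d - 4)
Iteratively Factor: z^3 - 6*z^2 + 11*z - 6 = (z - 3)*(z^2 - 3*z + 2) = (z - 3)*(z - 1)*(z - 2)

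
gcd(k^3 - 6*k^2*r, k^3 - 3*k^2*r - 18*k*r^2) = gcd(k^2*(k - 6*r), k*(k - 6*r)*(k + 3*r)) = -k^2 + 6*k*r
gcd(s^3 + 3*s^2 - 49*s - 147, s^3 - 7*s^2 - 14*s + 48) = s + 3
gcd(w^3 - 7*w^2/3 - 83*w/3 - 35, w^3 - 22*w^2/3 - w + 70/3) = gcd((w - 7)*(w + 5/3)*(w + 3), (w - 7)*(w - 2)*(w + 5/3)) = w^2 - 16*w/3 - 35/3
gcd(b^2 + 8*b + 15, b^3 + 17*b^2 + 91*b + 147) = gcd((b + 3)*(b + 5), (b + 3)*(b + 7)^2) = b + 3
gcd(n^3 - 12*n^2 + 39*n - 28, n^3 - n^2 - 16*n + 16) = n^2 - 5*n + 4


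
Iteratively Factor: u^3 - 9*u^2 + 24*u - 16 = (u - 4)*(u^2 - 5*u + 4) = (u - 4)^2*(u - 1)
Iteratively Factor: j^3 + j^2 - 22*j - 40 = (j + 4)*(j^2 - 3*j - 10) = (j - 5)*(j + 4)*(j + 2)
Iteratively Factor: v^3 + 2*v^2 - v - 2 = (v + 1)*(v^2 + v - 2) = (v - 1)*(v + 1)*(v + 2)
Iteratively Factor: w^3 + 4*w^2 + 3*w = (w + 3)*(w^2 + w) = (w + 1)*(w + 3)*(w)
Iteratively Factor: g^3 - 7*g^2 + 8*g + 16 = (g + 1)*(g^2 - 8*g + 16) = (g - 4)*(g + 1)*(g - 4)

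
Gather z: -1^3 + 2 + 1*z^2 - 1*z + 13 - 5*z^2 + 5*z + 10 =-4*z^2 + 4*z + 24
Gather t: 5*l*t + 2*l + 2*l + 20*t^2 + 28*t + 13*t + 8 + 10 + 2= 4*l + 20*t^2 + t*(5*l + 41) + 20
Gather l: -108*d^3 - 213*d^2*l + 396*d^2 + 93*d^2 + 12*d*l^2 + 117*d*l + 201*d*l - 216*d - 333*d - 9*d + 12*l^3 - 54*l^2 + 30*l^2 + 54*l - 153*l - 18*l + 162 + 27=-108*d^3 + 489*d^2 - 558*d + 12*l^3 + l^2*(12*d - 24) + l*(-213*d^2 + 318*d - 117) + 189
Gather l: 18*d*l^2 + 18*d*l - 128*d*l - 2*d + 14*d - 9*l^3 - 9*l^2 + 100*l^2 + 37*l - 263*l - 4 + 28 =12*d - 9*l^3 + l^2*(18*d + 91) + l*(-110*d - 226) + 24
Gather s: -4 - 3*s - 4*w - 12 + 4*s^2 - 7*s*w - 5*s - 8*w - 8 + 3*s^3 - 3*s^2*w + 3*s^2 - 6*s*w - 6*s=3*s^3 + s^2*(7 - 3*w) + s*(-13*w - 14) - 12*w - 24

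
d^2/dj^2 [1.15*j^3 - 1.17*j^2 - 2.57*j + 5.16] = 6.9*j - 2.34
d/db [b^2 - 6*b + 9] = 2*b - 6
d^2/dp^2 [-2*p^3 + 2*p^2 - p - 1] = 4 - 12*p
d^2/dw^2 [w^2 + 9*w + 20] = 2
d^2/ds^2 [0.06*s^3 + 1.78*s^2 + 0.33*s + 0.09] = 0.36*s + 3.56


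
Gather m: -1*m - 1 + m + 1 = 0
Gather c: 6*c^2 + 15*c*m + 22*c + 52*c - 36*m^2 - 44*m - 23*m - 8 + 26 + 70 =6*c^2 + c*(15*m + 74) - 36*m^2 - 67*m + 88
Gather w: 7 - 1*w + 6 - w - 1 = 12 - 2*w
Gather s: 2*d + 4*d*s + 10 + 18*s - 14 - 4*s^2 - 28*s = 2*d - 4*s^2 + s*(4*d - 10) - 4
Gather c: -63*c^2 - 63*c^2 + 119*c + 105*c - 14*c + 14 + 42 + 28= -126*c^2 + 210*c + 84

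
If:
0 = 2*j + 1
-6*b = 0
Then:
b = 0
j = -1/2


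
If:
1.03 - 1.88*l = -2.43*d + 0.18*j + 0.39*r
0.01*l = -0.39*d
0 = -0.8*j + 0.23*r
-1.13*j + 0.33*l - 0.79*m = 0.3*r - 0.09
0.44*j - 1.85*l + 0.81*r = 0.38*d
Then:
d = -0.01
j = 0.21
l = 0.37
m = -0.30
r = 0.72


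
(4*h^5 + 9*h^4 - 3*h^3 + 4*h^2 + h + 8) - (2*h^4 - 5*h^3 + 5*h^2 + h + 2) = 4*h^5 + 7*h^4 + 2*h^3 - h^2 + 6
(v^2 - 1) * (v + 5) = v^3 + 5*v^2 - v - 5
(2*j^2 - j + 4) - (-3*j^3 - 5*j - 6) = 3*j^3 + 2*j^2 + 4*j + 10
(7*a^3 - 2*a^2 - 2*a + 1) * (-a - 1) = -7*a^4 - 5*a^3 + 4*a^2 + a - 1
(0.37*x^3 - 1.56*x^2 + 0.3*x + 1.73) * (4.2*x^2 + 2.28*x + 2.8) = 1.554*x^5 - 5.7084*x^4 - 1.2608*x^3 + 3.582*x^2 + 4.7844*x + 4.844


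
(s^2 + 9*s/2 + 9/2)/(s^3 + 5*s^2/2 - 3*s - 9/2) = (2*s + 3)/(2*s^2 - s - 3)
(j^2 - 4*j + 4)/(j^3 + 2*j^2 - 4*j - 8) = (j - 2)/(j^2 + 4*j + 4)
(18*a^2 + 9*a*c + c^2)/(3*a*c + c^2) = (6*a + c)/c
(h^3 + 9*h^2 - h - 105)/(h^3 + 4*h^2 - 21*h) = (h + 5)/h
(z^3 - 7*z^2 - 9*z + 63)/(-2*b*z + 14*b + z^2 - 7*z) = (z^2 - 9)/(-2*b + z)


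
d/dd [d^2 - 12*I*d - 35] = 2*d - 12*I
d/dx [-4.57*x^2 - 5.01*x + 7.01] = -9.14*x - 5.01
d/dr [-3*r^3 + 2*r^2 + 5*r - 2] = -9*r^2 + 4*r + 5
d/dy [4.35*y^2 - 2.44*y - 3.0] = 8.7*y - 2.44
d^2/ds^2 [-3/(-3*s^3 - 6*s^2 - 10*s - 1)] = 6*(-3*(3*s + 2)*(3*s^3 + 6*s^2 + 10*s + 1) + (9*s^2 + 12*s + 10)^2)/(3*s^3 + 6*s^2 + 10*s + 1)^3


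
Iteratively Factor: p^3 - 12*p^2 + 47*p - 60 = (p - 4)*(p^2 - 8*p + 15) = (p - 5)*(p - 4)*(p - 3)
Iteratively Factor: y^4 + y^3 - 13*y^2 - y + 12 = (y - 3)*(y^3 + 4*y^2 - y - 4) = (y - 3)*(y + 1)*(y^2 + 3*y - 4) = (y - 3)*(y - 1)*(y + 1)*(y + 4)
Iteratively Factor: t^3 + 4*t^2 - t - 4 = (t - 1)*(t^2 + 5*t + 4) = (t - 1)*(t + 4)*(t + 1)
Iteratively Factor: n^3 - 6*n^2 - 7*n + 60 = (n - 5)*(n^2 - n - 12) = (n - 5)*(n + 3)*(n - 4)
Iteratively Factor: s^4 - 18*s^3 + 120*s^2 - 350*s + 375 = (s - 3)*(s^3 - 15*s^2 + 75*s - 125) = (s - 5)*(s - 3)*(s^2 - 10*s + 25) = (s - 5)^2*(s - 3)*(s - 5)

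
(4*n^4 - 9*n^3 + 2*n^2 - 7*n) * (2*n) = 8*n^5 - 18*n^4 + 4*n^3 - 14*n^2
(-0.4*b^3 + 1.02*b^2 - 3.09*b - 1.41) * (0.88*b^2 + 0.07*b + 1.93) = -0.352*b^5 + 0.8696*b^4 - 3.4198*b^3 + 0.5115*b^2 - 6.0624*b - 2.7213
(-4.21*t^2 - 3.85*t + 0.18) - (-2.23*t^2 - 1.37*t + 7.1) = -1.98*t^2 - 2.48*t - 6.92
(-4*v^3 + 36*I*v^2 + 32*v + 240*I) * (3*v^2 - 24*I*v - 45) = -12*v^5 + 204*I*v^4 + 1140*v^3 - 1668*I*v^2 + 4320*v - 10800*I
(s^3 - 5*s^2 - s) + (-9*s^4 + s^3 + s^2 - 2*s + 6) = -9*s^4 + 2*s^3 - 4*s^2 - 3*s + 6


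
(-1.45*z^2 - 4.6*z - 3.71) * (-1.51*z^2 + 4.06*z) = 2.1895*z^4 + 1.059*z^3 - 13.0739*z^2 - 15.0626*z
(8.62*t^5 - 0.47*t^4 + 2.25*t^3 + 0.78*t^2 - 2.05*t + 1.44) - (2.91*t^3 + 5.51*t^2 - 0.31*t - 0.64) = 8.62*t^5 - 0.47*t^4 - 0.66*t^3 - 4.73*t^2 - 1.74*t + 2.08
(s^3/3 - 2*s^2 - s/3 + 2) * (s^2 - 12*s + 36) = s^5/3 - 6*s^4 + 107*s^3/3 - 66*s^2 - 36*s + 72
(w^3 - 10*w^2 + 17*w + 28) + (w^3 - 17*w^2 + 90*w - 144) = 2*w^3 - 27*w^2 + 107*w - 116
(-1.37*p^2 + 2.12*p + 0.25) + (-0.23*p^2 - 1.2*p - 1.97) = -1.6*p^2 + 0.92*p - 1.72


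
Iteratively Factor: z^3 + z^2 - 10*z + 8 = (z - 2)*(z^2 + 3*z - 4) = (z - 2)*(z - 1)*(z + 4)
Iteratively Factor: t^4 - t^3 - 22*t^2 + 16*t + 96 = (t + 2)*(t^3 - 3*t^2 - 16*t + 48) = (t - 3)*(t + 2)*(t^2 - 16) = (t - 4)*(t - 3)*(t + 2)*(t + 4)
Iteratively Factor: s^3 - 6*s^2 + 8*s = (s - 4)*(s^2 - 2*s) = (s - 4)*(s - 2)*(s)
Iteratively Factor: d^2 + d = (d + 1)*(d)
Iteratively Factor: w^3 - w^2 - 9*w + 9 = (w - 1)*(w^2 - 9) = (w - 3)*(w - 1)*(w + 3)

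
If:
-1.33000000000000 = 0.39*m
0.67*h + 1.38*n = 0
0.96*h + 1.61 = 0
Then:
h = -1.68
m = -3.41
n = 0.81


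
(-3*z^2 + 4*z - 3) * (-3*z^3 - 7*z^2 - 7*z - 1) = 9*z^5 + 9*z^4 + 2*z^3 - 4*z^2 + 17*z + 3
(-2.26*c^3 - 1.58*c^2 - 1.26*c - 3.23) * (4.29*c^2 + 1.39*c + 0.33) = -9.6954*c^5 - 9.9196*c^4 - 8.3474*c^3 - 16.1295*c^2 - 4.9055*c - 1.0659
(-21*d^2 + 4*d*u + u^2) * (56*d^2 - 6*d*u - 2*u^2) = -1176*d^4 + 350*d^3*u + 74*d^2*u^2 - 14*d*u^3 - 2*u^4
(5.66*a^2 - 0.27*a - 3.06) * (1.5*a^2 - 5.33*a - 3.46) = 8.49*a^4 - 30.5728*a^3 - 22.7345*a^2 + 17.244*a + 10.5876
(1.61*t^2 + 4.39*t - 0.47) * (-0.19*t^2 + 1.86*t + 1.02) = -0.3059*t^4 + 2.1605*t^3 + 9.8969*t^2 + 3.6036*t - 0.4794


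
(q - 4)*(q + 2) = q^2 - 2*q - 8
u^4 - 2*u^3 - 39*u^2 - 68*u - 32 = (u - 8)*(u + 1)^2*(u + 4)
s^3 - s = s*(s - 1)*(s + 1)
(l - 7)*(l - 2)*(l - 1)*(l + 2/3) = l^4 - 28*l^3/3 + 49*l^2/3 + 4*l/3 - 28/3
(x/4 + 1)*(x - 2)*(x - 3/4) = x^3/4 + 5*x^2/16 - 19*x/8 + 3/2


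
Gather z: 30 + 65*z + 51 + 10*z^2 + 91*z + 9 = 10*z^2 + 156*z + 90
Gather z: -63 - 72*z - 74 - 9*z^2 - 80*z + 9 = -9*z^2 - 152*z - 128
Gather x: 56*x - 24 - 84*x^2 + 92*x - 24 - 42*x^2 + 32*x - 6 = -126*x^2 + 180*x - 54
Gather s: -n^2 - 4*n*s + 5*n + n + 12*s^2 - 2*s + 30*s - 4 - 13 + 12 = -n^2 + 6*n + 12*s^2 + s*(28 - 4*n) - 5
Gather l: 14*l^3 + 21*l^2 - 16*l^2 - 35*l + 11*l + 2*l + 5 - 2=14*l^3 + 5*l^2 - 22*l + 3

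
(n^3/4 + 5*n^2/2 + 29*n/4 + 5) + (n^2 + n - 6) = n^3/4 + 7*n^2/2 + 33*n/4 - 1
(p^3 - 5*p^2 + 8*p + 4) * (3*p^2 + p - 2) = 3*p^5 - 14*p^4 + 17*p^3 + 30*p^2 - 12*p - 8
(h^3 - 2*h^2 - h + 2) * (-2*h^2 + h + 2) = -2*h^5 + 5*h^4 + 2*h^3 - 9*h^2 + 4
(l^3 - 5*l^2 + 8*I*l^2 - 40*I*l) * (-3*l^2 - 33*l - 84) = -3*l^5 - 18*l^4 - 24*I*l^4 + 81*l^3 - 144*I*l^3 + 420*l^2 + 648*I*l^2 + 3360*I*l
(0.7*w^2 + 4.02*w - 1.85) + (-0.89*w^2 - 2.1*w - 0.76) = -0.19*w^2 + 1.92*w - 2.61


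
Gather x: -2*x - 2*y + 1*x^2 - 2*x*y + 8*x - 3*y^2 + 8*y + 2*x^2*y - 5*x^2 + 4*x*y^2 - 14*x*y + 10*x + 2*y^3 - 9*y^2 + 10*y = x^2*(2*y - 4) + x*(4*y^2 - 16*y + 16) + 2*y^3 - 12*y^2 + 16*y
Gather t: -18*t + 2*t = -16*t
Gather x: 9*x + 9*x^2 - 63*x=9*x^2 - 54*x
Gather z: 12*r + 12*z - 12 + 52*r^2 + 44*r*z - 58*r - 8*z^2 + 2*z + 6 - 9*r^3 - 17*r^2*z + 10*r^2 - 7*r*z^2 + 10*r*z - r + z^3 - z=-9*r^3 + 62*r^2 - 47*r + z^3 + z^2*(-7*r - 8) + z*(-17*r^2 + 54*r + 13) - 6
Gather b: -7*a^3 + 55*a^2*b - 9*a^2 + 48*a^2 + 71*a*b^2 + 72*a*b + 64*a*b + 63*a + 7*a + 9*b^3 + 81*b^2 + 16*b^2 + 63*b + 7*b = -7*a^3 + 39*a^2 + 70*a + 9*b^3 + b^2*(71*a + 97) + b*(55*a^2 + 136*a + 70)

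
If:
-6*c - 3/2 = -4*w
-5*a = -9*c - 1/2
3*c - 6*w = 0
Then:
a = -23/40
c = -3/8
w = -3/16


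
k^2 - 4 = (k - 2)*(k + 2)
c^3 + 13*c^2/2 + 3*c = c*(c + 1/2)*(c + 6)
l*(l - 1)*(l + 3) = l^3 + 2*l^2 - 3*l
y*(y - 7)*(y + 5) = y^3 - 2*y^2 - 35*y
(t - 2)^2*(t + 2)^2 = t^4 - 8*t^2 + 16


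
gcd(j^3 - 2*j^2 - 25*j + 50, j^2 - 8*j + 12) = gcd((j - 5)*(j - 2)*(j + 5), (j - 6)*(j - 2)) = j - 2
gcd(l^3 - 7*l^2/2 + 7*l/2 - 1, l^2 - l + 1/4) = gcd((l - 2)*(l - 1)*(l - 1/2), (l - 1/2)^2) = l - 1/2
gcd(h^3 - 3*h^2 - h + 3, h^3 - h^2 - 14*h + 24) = h - 3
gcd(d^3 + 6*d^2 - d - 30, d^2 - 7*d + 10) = d - 2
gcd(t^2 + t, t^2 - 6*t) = t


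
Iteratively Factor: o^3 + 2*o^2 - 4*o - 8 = (o + 2)*(o^2 - 4) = (o - 2)*(o + 2)*(o + 2)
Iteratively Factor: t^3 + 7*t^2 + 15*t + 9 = (t + 3)*(t^2 + 4*t + 3) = (t + 1)*(t + 3)*(t + 3)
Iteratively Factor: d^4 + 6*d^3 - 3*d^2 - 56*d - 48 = (d + 4)*(d^3 + 2*d^2 - 11*d - 12) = (d + 1)*(d + 4)*(d^2 + d - 12) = (d - 3)*(d + 1)*(d + 4)*(d + 4)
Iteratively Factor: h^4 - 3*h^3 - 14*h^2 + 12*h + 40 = (h - 2)*(h^3 - h^2 - 16*h - 20) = (h - 5)*(h - 2)*(h^2 + 4*h + 4) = (h - 5)*(h - 2)*(h + 2)*(h + 2)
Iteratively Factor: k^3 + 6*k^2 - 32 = (k + 4)*(k^2 + 2*k - 8) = (k - 2)*(k + 4)*(k + 4)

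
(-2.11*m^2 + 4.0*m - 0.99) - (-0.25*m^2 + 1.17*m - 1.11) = -1.86*m^2 + 2.83*m + 0.12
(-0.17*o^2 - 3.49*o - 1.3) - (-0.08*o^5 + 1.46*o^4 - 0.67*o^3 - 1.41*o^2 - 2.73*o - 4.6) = 0.08*o^5 - 1.46*o^4 + 0.67*o^3 + 1.24*o^2 - 0.76*o + 3.3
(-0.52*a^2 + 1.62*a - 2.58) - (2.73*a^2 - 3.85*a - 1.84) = -3.25*a^2 + 5.47*a - 0.74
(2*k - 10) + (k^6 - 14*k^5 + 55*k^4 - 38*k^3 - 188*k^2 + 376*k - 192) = k^6 - 14*k^5 + 55*k^4 - 38*k^3 - 188*k^2 + 378*k - 202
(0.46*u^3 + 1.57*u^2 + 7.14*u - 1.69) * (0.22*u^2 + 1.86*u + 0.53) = 0.1012*u^5 + 1.201*u^4 + 4.7348*u^3 + 13.7407*u^2 + 0.6408*u - 0.8957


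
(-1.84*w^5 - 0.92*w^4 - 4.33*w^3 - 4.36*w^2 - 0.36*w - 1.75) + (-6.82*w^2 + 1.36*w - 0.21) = -1.84*w^5 - 0.92*w^4 - 4.33*w^3 - 11.18*w^2 + 1.0*w - 1.96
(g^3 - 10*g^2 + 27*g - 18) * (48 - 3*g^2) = -3*g^5 + 30*g^4 - 33*g^3 - 426*g^2 + 1296*g - 864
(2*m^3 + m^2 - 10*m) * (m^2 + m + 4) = 2*m^5 + 3*m^4 - m^3 - 6*m^2 - 40*m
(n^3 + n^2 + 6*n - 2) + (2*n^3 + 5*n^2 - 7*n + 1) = 3*n^3 + 6*n^2 - n - 1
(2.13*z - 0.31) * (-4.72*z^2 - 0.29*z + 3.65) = -10.0536*z^3 + 0.8455*z^2 + 7.8644*z - 1.1315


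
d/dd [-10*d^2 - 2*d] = -20*d - 2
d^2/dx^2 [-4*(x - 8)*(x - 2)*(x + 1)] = 72 - 24*x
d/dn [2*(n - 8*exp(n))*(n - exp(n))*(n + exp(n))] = -16*n^2*exp(n) + 6*n^2 - 4*n*exp(2*n) - 32*n*exp(n) + 48*exp(3*n) - 2*exp(2*n)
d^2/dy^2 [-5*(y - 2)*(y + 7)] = -10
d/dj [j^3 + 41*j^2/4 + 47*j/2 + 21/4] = 3*j^2 + 41*j/2 + 47/2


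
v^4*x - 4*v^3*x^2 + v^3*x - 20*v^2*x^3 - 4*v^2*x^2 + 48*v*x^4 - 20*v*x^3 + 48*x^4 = (v - 6*x)*(v - 2*x)*(v + 4*x)*(v*x + x)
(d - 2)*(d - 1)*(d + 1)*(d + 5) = d^4 + 3*d^3 - 11*d^2 - 3*d + 10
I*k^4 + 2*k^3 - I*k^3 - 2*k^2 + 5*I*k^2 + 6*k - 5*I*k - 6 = (k - 3*I)*(k - I)*(k + 2*I)*(I*k - I)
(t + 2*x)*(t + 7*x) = t^2 + 9*t*x + 14*x^2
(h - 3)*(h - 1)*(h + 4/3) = h^3 - 8*h^2/3 - 7*h/3 + 4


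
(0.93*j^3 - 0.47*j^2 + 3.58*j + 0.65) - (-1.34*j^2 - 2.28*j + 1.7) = 0.93*j^3 + 0.87*j^2 + 5.86*j - 1.05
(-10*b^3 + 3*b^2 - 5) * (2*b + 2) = -20*b^4 - 14*b^3 + 6*b^2 - 10*b - 10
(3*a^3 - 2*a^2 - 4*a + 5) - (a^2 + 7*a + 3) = 3*a^3 - 3*a^2 - 11*a + 2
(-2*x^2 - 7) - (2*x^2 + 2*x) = -4*x^2 - 2*x - 7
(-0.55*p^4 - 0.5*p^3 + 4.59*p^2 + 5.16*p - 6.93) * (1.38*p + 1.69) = -0.759*p^5 - 1.6195*p^4 + 5.4892*p^3 + 14.8779*p^2 - 0.843*p - 11.7117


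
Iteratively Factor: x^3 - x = (x - 1)*(x^2 + x) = (x - 1)*(x + 1)*(x)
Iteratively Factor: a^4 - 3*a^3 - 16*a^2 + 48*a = (a + 4)*(a^3 - 7*a^2 + 12*a) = (a - 3)*(a + 4)*(a^2 - 4*a) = a*(a - 3)*(a + 4)*(a - 4)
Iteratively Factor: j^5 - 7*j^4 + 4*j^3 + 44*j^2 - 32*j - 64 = (j - 4)*(j^4 - 3*j^3 - 8*j^2 + 12*j + 16) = (j - 4)*(j + 2)*(j^3 - 5*j^2 + 2*j + 8) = (j - 4)*(j - 2)*(j + 2)*(j^2 - 3*j - 4) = (j - 4)^2*(j - 2)*(j + 2)*(j + 1)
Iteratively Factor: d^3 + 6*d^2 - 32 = (d + 4)*(d^2 + 2*d - 8) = (d - 2)*(d + 4)*(d + 4)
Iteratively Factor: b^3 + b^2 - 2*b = (b + 2)*(b^2 - b) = b*(b + 2)*(b - 1)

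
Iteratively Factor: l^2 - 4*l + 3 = (l - 1)*(l - 3)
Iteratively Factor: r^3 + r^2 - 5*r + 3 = (r + 3)*(r^2 - 2*r + 1) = (r - 1)*(r + 3)*(r - 1)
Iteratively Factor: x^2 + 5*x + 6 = (x + 3)*(x + 2)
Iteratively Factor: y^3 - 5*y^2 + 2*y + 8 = (y + 1)*(y^2 - 6*y + 8) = (y - 4)*(y + 1)*(y - 2)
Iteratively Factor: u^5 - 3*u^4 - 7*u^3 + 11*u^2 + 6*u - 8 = (u - 1)*(u^4 - 2*u^3 - 9*u^2 + 2*u + 8) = (u - 1)*(u + 2)*(u^3 - 4*u^2 - u + 4) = (u - 1)^2*(u + 2)*(u^2 - 3*u - 4) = (u - 4)*(u - 1)^2*(u + 2)*(u + 1)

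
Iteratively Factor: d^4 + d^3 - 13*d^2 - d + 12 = (d - 3)*(d^3 + 4*d^2 - d - 4) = (d - 3)*(d + 1)*(d^2 + 3*d - 4) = (d - 3)*(d + 1)*(d + 4)*(d - 1)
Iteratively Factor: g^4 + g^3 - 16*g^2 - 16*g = (g)*(g^3 + g^2 - 16*g - 16) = g*(g - 4)*(g^2 + 5*g + 4) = g*(g - 4)*(g + 4)*(g + 1)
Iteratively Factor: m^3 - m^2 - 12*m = (m)*(m^2 - m - 12) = m*(m - 4)*(m + 3)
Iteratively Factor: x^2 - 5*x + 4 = (x - 4)*(x - 1)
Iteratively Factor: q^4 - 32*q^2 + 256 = (q - 4)*(q^3 + 4*q^2 - 16*q - 64) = (q - 4)*(q + 4)*(q^2 - 16) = (q - 4)^2*(q + 4)*(q + 4)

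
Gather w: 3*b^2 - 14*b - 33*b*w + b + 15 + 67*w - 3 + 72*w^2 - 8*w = 3*b^2 - 13*b + 72*w^2 + w*(59 - 33*b) + 12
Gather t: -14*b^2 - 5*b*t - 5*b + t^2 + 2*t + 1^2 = -14*b^2 - 5*b + t^2 + t*(2 - 5*b) + 1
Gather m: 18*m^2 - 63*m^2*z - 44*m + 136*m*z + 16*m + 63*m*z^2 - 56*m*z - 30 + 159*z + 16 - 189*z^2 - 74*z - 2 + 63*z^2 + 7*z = m^2*(18 - 63*z) + m*(63*z^2 + 80*z - 28) - 126*z^2 + 92*z - 16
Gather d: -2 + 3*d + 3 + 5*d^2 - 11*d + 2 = 5*d^2 - 8*d + 3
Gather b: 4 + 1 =5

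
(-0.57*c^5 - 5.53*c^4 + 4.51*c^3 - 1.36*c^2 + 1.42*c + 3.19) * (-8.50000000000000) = 4.845*c^5 + 47.005*c^4 - 38.335*c^3 + 11.56*c^2 - 12.07*c - 27.115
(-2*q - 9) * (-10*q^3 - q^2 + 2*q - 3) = 20*q^4 + 92*q^3 + 5*q^2 - 12*q + 27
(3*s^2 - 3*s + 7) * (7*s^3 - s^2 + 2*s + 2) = 21*s^5 - 24*s^4 + 58*s^3 - 7*s^2 + 8*s + 14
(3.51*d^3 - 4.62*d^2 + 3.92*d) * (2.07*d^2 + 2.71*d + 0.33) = 7.2657*d^5 - 0.0513000000000012*d^4 - 3.2475*d^3 + 9.0986*d^2 + 1.2936*d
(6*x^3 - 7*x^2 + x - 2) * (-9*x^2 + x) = -54*x^5 + 69*x^4 - 16*x^3 + 19*x^2 - 2*x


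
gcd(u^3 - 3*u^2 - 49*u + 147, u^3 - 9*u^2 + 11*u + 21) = u^2 - 10*u + 21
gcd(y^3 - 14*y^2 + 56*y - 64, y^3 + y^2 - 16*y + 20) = y - 2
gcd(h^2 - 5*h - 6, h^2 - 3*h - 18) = h - 6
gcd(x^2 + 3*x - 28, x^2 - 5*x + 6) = 1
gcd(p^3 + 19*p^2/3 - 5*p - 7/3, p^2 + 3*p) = 1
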